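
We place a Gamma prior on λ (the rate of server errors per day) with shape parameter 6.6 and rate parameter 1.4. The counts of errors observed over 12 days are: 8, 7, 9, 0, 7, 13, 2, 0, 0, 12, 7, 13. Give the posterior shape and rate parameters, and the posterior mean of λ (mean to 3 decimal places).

Posterior: Gamma(shape=84.6, rate=13.4); mean ≈ 6.313

Total count ∑xᵢ = 78 over n = 12 days.
Gamma is conjugate to the Poisson likelihood: posterior is Gamma(shape = 6.6+78 = 84.6, rate = 1.4+12 = 13.4).
E[λ | data] = 84.6/13.4 = 6.313.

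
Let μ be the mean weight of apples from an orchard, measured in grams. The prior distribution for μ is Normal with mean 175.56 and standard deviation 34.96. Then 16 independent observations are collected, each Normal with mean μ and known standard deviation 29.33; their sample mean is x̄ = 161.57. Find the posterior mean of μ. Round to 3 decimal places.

With known σ, the Normal prior is conjugate. Weight on the data is w = (n/σ²)/(n/σ² + 1/τ₀²) = 0.0185993/(0.0185993+0.00081820) = 0.95786.
Posterior mean = w·x̄ + (1−w)·μ₀ = 0.95786·161.57 + 0.042137·175.56 = 162.159.

Posterior mean ≈ 162.159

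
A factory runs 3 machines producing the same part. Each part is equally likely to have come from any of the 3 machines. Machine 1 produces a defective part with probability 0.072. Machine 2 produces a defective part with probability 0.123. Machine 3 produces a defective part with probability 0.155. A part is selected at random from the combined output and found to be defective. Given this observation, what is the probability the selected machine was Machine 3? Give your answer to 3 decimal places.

Posterior probability ≈ 0.443

Tabulate prior·likelihood by source: [1] prior 0.333333, lik 0.072, product 0.02400; [2] prior 0.333333, lik 0.123, product 0.04100; [3] prior 0.333333, lik 0.155, product 0.05167.
Normalizing constant = 0.11667; the posterior for Machine 3 is its product over the sum, 0.05167/0.11667 = 0.443.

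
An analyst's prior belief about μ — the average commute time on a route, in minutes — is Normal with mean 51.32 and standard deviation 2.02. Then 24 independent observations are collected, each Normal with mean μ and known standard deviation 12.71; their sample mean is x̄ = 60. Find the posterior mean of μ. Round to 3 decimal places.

With known σ, the Normal prior is conjugate. Weight on the data is w = (n/σ²)/(n/σ² + 1/τ₀²) = 0.148566/(0.148566+0.245074) = 0.37742.
Posterior mean = w·x̄ + (1−w)·μ₀ = 0.37742·60 + 0.62258·51.32 = 54.596.

Posterior mean ≈ 54.596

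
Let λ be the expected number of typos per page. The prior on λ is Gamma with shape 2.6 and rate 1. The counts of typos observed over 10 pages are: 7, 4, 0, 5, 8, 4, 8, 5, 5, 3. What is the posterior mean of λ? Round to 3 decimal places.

Total count ∑xᵢ = 49 over n = 10 pages.
Gamma is conjugate to the Poisson likelihood: posterior is Gamma(shape = 2.6+49 = 51.6, rate = 1+10 = 11).
E[λ | data] = 51.6/11 = 4.691.

Posterior mean ≈ 4.691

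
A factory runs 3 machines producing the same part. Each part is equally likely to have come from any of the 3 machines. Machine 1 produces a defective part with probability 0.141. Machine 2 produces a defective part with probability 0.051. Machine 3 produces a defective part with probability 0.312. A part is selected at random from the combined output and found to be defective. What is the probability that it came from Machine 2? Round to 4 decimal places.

Posterior probability ≈ 0.1012

P(defective|M1) = 0.141; P(defective|M2) = 0.051; P(defective|M3) = 0.312.
Prior × likelihood for each source: 0.333333·0.141=0.04700, 0.333333·0.051=0.01700, 0.333333·0.312=0.1040. Summing gives P(defective) = 0.16800.
P(Machine 2 | defective) = 0.01700 / 0.16800 = 0.1012.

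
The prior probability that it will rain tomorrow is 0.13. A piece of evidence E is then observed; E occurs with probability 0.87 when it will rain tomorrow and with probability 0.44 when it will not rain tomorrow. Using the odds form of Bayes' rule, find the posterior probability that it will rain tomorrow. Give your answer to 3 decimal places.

Posterior probability ≈ 0.228

Prior odds = 0.13/(1−0.13) = 0.14943.
Likelihood ratio for E = 0.87/0.44 = 1.9773.
Posterior odds = prior odds × LR = 0.29545.
Posterior probability = odds/(1+odds) = 0.29545/1.2955 = 0.228.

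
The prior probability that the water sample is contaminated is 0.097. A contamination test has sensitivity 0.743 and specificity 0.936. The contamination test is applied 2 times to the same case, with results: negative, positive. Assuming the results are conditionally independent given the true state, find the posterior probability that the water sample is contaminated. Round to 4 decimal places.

Posterior P(H) ≈ 0.2551

Let H be the event that the water sample is contaminated; start with P(H) = 0.097. P('positive'|H) = 0.743, P('positive'|¬H) = 0.064.
Update on result 1 ('negative'): P(H) ← 0.257·0.0970 / (0.257·0.0970 + 0.936·0.9030) = 0.024929/0.87014 = 0.0286.
Update on result 2 ('positive'): P(H) ← 0.743·0.0286 / (0.743·0.0286 + 0.064·0.9714) = 0.021287/0.083453 = 0.2551.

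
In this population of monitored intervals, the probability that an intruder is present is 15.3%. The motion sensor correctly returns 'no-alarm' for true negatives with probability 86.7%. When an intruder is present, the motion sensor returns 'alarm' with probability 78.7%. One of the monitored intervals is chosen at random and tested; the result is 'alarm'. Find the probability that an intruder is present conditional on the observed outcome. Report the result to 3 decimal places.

Write H for 'an intruder is present'. Prior odds H:¬H = 0.153/0.847 = 0.18064. For the 'alarm' outcome, the likelihood ratio is 0.787/0.133 = 5.9173.
Posterior odds = 0.18064 × 5.9173 = 1.0689, so P(H|E) = 1.0689/(1+1.0689) = 0.517.

P(H | E) ≈ 0.517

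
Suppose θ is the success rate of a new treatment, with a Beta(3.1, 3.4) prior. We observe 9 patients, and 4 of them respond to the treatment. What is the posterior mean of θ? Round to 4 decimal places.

Posterior mean ≈ 0.4581

Observing 4 successes and 5 failures updates Beta(3.1, 3.4) by adding the success and failure counts to the two shape parameters: α = 3.1+4 = 7.1, β = 3.4+5 = 8.4.
Posterior mean = α/(α+β) = 7.1/15.5 = 0.4581.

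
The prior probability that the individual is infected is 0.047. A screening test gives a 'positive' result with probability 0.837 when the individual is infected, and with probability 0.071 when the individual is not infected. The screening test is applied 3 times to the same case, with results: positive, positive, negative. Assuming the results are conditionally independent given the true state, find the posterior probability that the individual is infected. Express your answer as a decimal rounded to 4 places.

Posterior P(H) ≈ 0.5460

With H the event that the individual is infected, the joint likelihood of the observed sequence is P(data|H) = 0.837·0.837·0.163 = 0.11419 and P(data|¬H) = 0.071·0.071·0.929 = 0.0046831.
Bayes: P(H|data) = 0.047·0.11419 / (0.047·0.11419 + 0.953·0.0046831) = 0.0053671/0.0098300 = 0.5460.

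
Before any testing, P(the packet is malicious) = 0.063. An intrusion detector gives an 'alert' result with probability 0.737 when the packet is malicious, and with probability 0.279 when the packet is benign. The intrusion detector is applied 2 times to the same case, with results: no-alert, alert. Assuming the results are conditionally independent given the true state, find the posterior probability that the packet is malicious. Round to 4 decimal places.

Posterior P(H) ≈ 0.0608

Let H be the event that the packet is malicious; start with P(H) = 0.063. P('alert'|H) = 0.737, P('alert'|¬H) = 0.279.
Update on result 1 ('no-alert'): P(H) ← 0.263·0.0630 / (0.263·0.0630 + 0.721·0.9370) = 0.016569/0.69215 = 0.0239.
Update on result 2 ('alert'): P(H) ← 0.737·0.0239 / (0.737·0.0239 + 0.279·0.9761) = 0.017643/0.28996 = 0.0608.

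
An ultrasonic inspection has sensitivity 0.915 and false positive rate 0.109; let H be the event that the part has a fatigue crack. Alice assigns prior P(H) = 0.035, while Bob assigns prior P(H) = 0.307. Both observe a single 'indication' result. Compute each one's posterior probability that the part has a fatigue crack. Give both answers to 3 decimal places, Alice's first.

Alice: 0.233; Bob: 0.788

P('+'|H) = 0.915, P('+'|¬H) = 0.109.
Alice: numerator 0.915·0.035 = 0.032025; evidence = 0.032025+0.109·0.965 = 0.13721; posterior = 0.233.
Bob: numerator 0.915·0.307 = 0.28091; evidence = 0.28091+0.109·0.693 = 0.35644; posterior = 0.788.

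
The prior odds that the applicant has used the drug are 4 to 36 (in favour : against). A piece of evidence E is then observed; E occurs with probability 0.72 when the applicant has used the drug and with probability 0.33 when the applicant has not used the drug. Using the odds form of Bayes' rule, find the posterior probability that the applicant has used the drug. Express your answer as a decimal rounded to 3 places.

Prior odds = 4/36 = 0.11111.
Likelihood ratio for E = 0.72/0.33 = 2.1818.
Posterior odds = prior odds × LR = 0.24242.
Posterior probability = odds/(1+odds) = 0.24242/1.2424 = 0.195.

Posterior probability ≈ 0.195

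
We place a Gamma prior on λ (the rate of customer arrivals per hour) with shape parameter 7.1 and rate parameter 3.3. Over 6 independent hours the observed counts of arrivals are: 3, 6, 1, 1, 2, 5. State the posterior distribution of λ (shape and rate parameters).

Posterior: Gamma(shape=25.1, rate=9.3)

The Poisson likelihood adds the total count to the shape and the number of exposure periods to the rate. Here ∑xᵢ = 18 and n = 6, so shape 7.1→25.1 and rate 3.3→9.3.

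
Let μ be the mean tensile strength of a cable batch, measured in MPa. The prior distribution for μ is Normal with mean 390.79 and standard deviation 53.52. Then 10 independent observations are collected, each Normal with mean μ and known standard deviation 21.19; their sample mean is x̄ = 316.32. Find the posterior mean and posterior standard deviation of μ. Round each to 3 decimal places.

Prior precision 1/τ₀² = 1/53.52² = 0.00034911; data precision n/σ² = 10/21.19² = 0.0222709.
Posterior precision = 0.00034911 + 0.0222709 = 0.0226200, giving posterior SD = 1/√0.0226200 = 6.649.
Posterior mean = (0.00034911·390.79 + 0.0222709·316.32) / 0.0226200 = 317.469.

Posterior mean ≈ 317.469; posterior SD ≈ 6.649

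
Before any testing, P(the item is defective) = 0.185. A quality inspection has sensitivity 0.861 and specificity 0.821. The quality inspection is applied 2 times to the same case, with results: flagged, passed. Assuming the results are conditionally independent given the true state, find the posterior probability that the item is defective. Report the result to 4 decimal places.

Posterior P(H) ≈ 0.1560

Let H be the event that the item is defective; start with P(H) = 0.185. P('flagged'|H) = 0.861, P('flagged'|¬H) = 0.179.
Update on result 1 ('flagged'): P(H) ← 0.861·0.1850 / (0.861·0.1850 + 0.179·0.8150) = 0.15928/0.30517 = 0.5220.
Update on result 2 ('passed'): P(H) ← 0.139·0.5220 / (0.139·0.5220 + 0.821·0.4780) = 0.072552/0.46503 = 0.1560.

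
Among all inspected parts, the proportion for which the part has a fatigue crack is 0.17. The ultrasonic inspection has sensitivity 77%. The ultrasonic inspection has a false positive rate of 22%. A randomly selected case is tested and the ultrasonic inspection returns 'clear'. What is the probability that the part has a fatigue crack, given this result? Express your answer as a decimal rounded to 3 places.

Write H for 'the part has a fatigue crack'. Prior odds H:¬H = 0.17/0.83 = 0.20482. For the 'clear' outcome, the likelihood ratio is 0.23/0.78 = 0.29487.
Posterior odds = 0.20482 × 0.29487 = 0.060395, so P(H|E) = 0.060395/(1+0.060395) = 0.057.

P(H | E) ≈ 0.057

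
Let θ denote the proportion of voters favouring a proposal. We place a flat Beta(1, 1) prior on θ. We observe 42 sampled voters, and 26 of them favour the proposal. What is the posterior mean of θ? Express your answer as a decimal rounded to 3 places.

The binomial likelihood is conjugate to the Beta prior: with 26 successes and 16 failures, the posterior is Beta(1+26, 1+16) = Beta(27, 17).
E[θ | data] = 27/(27+17) = 0.614.

Posterior mean ≈ 0.614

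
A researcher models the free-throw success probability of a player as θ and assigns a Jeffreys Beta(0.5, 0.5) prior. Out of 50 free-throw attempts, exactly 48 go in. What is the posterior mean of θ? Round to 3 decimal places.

Observing 48 successes and 2 failures updates Beta(0.5, 0.5) by adding the success and failure counts to the two shape parameters: α = 0.5+48 = 48.5, β = 0.5+2 = 2.5.
Posterior mean = α/(α+β) = 48.5/51 = 0.951.

Posterior mean ≈ 0.951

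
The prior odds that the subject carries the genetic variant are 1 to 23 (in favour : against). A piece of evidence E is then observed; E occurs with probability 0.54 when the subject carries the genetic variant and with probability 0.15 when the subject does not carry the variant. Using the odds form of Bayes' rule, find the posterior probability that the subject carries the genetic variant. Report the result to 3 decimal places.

Prior odds = 1/23 = 0.043478. In log-odds, ln(0.043478) = -3.1355.
Add log likelihood ratio: ln(3.6000) = 1.2809.
Posterior log-odds = -1.8546, so posterior odds = exp(-1.8546) = 0.15652. Converting, P(H|E) = 0.15652/1.1565 = 0.135.

Posterior probability ≈ 0.135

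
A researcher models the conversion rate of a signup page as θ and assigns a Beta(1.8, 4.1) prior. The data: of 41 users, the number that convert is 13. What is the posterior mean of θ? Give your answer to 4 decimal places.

Posterior mean ≈ 0.3156

The binomial likelihood is conjugate to the Beta prior: with 13 successes and 28 failures, the posterior is Beta(1.8+13, 4.1+28) = Beta(14.8, 32.1).
Posterior mean = α/(α+β) = 14.8/46.9 = 0.3156.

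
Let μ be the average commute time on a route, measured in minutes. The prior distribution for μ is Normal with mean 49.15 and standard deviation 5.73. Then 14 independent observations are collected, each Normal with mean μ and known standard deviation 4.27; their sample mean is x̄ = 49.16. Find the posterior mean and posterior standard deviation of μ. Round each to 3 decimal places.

With known σ, the Normal prior is conjugate. Weight on the data is w = (n/σ²)/(n/σ² + 1/τ₀²) = 0.767843/(0.767843+0.0304573) = 0.96185.
Posterior mean = w·x̄ + (1−w)·μ₀ = 0.96185·49.16 + 0.038153·49.15 = 49.160. Posterior variance = 1/(0.767843+0.0304573) = 1.25266, so SD = 1.119.

Posterior mean ≈ 49.160; posterior SD ≈ 1.119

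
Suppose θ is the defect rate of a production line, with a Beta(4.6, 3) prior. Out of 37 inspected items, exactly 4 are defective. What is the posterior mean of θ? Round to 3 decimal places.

The binomial likelihood is conjugate to the Beta prior: with 4 successes and 33 failures, the posterior is Beta(4.6+4, 3+33) = Beta(8.6, 36).
E[θ | data] = 8.6/(8.6+36) = 0.193.

Posterior mean ≈ 0.193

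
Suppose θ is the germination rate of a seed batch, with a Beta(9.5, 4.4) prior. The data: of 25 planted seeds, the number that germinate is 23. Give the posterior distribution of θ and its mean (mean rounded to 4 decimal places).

Posterior: Beta(32.5, 6.4); mean ≈ 0.8355

The binomial likelihood is conjugate to the Beta prior: with 23 successes and 2 failures, the posterior is Beta(9.5+23, 4.4+2) = Beta(32.5, 6.4).
E[θ | data] = 32.5/(32.5+6.4) = 0.8355.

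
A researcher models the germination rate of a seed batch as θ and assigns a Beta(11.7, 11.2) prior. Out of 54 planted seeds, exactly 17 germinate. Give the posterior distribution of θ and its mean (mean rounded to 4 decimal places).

Observing 17 successes and 37 failures updates Beta(11.7, 11.2) by adding the success and failure counts to the two shape parameters: α = 11.7+17 = 28.7, β = 11.2+37 = 48.2.
E[θ | data] = 28.7/(28.7+48.2) = 0.3732.

Posterior: Beta(28.7, 48.2); mean ≈ 0.3732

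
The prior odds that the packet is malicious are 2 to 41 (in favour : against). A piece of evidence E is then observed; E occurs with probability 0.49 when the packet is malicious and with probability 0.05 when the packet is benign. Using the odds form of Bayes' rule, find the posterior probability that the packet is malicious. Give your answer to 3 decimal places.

Posterior probability ≈ 0.323

Prior odds = 2/41 = 0.048780.
Likelihood ratio for E = 0.49/0.05 = 9.8000.
Posterior odds = prior odds × LR = 0.47805.
Posterior probability = odds/(1+odds) = 0.47805/1.4780 = 0.323.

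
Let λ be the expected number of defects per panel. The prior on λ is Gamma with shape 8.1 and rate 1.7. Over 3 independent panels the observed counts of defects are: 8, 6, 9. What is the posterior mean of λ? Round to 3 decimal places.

Posterior mean ≈ 6.617

The Poisson likelihood adds the total count to the shape and the number of exposure periods to the rate. Here ∑xᵢ = 23 and n = 3, so shape 8.1→31.1 and rate 1.7→4.7.
Posterior mean = shape/rate = 31.1/4.7 = 6.617.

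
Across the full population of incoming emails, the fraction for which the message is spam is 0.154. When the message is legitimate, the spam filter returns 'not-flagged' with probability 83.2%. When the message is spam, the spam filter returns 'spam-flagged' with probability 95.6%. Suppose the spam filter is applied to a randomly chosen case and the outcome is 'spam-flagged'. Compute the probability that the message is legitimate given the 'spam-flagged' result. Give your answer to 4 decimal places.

P(¬H | E) ≈ 0.4912

Write H for 'the message is spam'. Prior odds H:¬H = 0.154/0.846 = 0.18203. For the 'spam-flagged' outcome, the likelihood ratio is 0.956/0.168 = 5.6905.
Posterior odds = 0.18203 × 5.6905 = 1.0359, so P(H|E) = 1.0359/(1+1.0359) = 0.5088. Then P(¬H|E) = 1 − 0.5088 = 0.4912.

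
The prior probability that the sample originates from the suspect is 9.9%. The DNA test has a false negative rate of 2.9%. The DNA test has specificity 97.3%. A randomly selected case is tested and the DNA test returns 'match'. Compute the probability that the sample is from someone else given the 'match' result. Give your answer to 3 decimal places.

P(¬H | E) ≈ 0.202

Let H be the event that the sample originates from the suspect. P(H) = 0.099, so P(¬H) = 0.901. With E the 'match' result, P(E|H) = 0.971 and P(E|¬H) = 0.027.
P(E) = 0.971·0.099 + 0.027·0.901 = 0.096129 + 0.024327 = 0.12046.
By Bayes' theorem, P(H|E) = 0.096129 / 0.12046 = 0.798. Hence P(¬H|E) = 1 − 0.798 = 0.202.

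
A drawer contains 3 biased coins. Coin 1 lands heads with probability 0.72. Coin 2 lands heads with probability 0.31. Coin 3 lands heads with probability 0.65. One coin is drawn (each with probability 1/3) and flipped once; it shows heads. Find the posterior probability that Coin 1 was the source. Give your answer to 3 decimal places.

Posterior probability ≈ 0.429

P(heads|C1) = 0.72; P(heads|C2) = 0.31; P(heads|C3) = 0.65.
Prior × likelihood for each source: 0.333333·0.72=0.2400, 0.333333·0.31=0.1033, 0.333333·0.65=0.2167. Summing gives P(heads) = 0.56000.
P(Coin 1 | heads) = 0.2400 / 0.56000 = 0.429.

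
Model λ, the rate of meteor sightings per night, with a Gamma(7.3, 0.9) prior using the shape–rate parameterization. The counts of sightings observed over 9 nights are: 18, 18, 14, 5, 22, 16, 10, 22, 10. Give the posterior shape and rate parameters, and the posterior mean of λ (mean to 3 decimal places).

Posterior: Gamma(shape=142.3, rate=9.9); mean ≈ 14.374

The Poisson likelihood adds the total count to the shape and the number of exposure periods to the rate. Here ∑xᵢ = 135 and n = 9, so shape 7.3→142.3 and rate 0.9→9.9.
E[λ | data] = 142.3/9.9 = 14.374.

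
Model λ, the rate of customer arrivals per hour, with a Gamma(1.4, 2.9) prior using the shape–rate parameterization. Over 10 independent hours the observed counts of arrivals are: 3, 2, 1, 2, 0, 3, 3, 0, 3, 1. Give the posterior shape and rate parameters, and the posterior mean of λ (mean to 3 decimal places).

Total count ∑xᵢ = 18 over n = 10 hours.
Gamma is conjugate to the Poisson likelihood: posterior is Gamma(shape = 1.4+18 = 19.4, rate = 2.9+10 = 12.9).
Posterior mean = shape/rate = 19.4/12.9 = 1.504.

Posterior: Gamma(shape=19.4, rate=12.9); mean ≈ 1.504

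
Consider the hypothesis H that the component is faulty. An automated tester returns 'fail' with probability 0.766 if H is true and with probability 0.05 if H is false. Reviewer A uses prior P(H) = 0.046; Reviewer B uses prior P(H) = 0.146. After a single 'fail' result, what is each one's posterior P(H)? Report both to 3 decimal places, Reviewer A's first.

Reviewer A: 0.425; Reviewer B: 0.724

The likelihood ratio for a 'fail' result is 0.766/0.05 = 15.320.
Reviewer A: prior odds 0.046/0.954 = 0.048218; posterior odds 0.73870; posterior probability 0.425.
Reviewer B: prior odds 0.146/0.854 = 0.17096; posterior odds 2.6191; posterior probability 0.724.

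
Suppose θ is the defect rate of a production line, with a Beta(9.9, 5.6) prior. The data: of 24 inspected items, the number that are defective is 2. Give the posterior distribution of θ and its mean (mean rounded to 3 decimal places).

Observing 2 successes and 22 failures updates Beta(9.9, 5.6) by adding the success and failure counts to the two shape parameters: α = 9.9+2 = 11.9, β = 5.6+22 = 27.6.
E[θ | data] = 11.9/(11.9+27.6) = 0.301.

Posterior: Beta(11.9, 27.6); mean ≈ 0.301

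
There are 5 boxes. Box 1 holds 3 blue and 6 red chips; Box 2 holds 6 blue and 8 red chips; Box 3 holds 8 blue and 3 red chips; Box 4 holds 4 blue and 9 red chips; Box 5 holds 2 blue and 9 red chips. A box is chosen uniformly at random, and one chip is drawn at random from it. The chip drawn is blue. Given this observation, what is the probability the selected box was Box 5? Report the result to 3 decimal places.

P(blue|Box 1) = 0.3333; P(blue|Box 2) = 0.4286; P(blue|Box 3) = 0.7273; P(blue|Box 4) = 0.3077; P(blue|Box 5) = 0.1818.
Prior × likelihood for each source: 0.2·0.3333=0.06667, 0.2·0.4286=0.08571, 0.2·0.7273=0.1455, 0.2·0.3077=0.06154, 0.2·0.1818=0.03636. Summing gives P(blue) = 0.39574.
P(Box 5 | blue) = 0.03636 / 0.39574 = 0.092.

Posterior probability ≈ 0.092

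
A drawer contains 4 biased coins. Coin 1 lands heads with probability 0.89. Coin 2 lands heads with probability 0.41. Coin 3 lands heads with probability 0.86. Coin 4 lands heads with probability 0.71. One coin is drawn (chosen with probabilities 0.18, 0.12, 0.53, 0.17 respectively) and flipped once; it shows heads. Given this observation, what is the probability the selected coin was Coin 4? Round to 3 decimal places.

Tabulate prior·likelihood by source: [1] prior 0.18, lik 0.89, product 0.1602; [2] prior 0.12, lik 0.41, product 0.04920; [3] prior 0.53, lik 0.86, product 0.4558; [4] prior 0.17, lik 0.71, product 0.1207.
Normalizing constant = 0.78590; the posterior for Coin 4 is its product over the sum, 0.1207/0.78590 = 0.154.

Posterior probability ≈ 0.154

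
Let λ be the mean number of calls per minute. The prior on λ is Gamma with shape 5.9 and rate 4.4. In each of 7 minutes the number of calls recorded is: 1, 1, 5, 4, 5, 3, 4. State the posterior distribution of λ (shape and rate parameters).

The Poisson likelihood adds the total count to the shape and the number of exposure periods to the rate. Here ∑xᵢ = 23 and n = 7, so shape 5.9→28.9 and rate 4.4→11.4.

Posterior: Gamma(shape=28.9, rate=11.4)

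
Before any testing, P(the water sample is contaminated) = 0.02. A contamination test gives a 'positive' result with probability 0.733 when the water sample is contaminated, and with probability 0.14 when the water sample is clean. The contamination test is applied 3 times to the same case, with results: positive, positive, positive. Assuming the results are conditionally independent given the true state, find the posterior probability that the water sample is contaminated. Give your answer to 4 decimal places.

Posterior P(H) ≈ 0.7455

With H the event that the water sample is contaminated, the joint likelihood of the observed sequence is P(data|H) = 0.733·0.733·0.733 = 0.39383 and P(data|¬H) = 0.14·0.14·0.14 = 0.0027440.
Bayes: P(H|data) = 0.02·0.39383 / (0.02·0.39383 + 0.98·0.0027440) = 0.0078767/0.010566 = 0.7455.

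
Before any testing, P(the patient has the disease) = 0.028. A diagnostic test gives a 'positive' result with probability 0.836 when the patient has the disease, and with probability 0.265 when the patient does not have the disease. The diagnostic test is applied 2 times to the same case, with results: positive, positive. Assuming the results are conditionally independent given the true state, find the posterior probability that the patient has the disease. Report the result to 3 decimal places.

With H the event that the patient has the disease, the joint likelihood of the observed sequence is P(data|H) = 0.836·0.836 = 0.69890 and P(data|¬H) = 0.265·0.265 = 0.070225.
Bayes: P(H|data) = 0.028·0.69890 / (0.028·0.69890 + 0.972·0.070225) = 0.019569/0.087828 = 0.2228.

Posterior P(H) ≈ 0.223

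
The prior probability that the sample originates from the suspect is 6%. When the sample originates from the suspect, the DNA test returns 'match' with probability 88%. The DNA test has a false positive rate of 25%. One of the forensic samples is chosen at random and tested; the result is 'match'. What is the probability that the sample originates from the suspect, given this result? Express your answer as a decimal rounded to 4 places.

Let H be the event that the sample originates from the suspect. P(H) = 0.06, so P(¬H) = 0.94. With E the 'match' result, P(E|H) = 0.88 and P(E|¬H) = 0.25.
P(E) = 0.88·0.06 + 0.25·0.94 = 0.052800 + 0.23500 = 0.28780.
By Bayes' theorem, P(H|E) = 0.052800 / 0.28780 = 0.1835.

P(H | E) ≈ 0.1835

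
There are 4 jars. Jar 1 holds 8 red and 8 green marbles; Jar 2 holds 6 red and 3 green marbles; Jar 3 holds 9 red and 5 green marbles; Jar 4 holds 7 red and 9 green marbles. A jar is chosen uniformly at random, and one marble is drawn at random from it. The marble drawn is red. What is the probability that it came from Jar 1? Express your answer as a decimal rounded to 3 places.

Posterior probability ≈ 0.223

Tabulate prior·likelihood by source: [1] prior 0.25, lik 0.5, product 0.1250; [2] prior 0.25, lik 0.6667, product 0.1667; [3] prior 0.25, lik 0.6429, product 0.1607; [4] prior 0.25, lik 0.4375, product 0.1094.
Normalizing constant = 0.56176; the posterior for Jar 1 is its product over the sum, 0.1250/0.56176 = 0.223.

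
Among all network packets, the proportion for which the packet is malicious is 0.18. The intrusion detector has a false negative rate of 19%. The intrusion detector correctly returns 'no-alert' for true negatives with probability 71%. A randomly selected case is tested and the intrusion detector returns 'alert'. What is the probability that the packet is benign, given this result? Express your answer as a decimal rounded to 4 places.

P(¬H | E) ≈ 0.6199

Let H be the event that the packet is malicious. P(H) = 0.18, so P(¬H) = 0.82. With E the 'alert' result, P(E|H) = 0.81 and P(E|¬H) = 0.29.
P(E) = 0.81·0.18 + 0.29·0.82 = 0.14580 + 0.23780 = 0.38360.
By Bayes' theorem, P(H|E) = 0.14580 / 0.38360 = 0.3801. Hence P(¬H|E) = 1 − 0.3801 = 0.6199.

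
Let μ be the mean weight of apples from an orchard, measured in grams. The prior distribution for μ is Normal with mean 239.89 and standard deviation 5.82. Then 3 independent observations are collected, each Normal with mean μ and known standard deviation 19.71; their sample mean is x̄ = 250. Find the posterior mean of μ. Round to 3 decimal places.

Posterior mean ≈ 241.986

With known σ, the Normal prior is conjugate. Weight on the data is w = (n/σ²)/(n/σ² + 1/τ₀²) = 0.00772232/(0.00772232+0.0295226) = 0.20734.
Posterior mean = w·x̄ + (1−w)·μ₀ = 0.20734·250 + 0.79266·239.89 = 241.986.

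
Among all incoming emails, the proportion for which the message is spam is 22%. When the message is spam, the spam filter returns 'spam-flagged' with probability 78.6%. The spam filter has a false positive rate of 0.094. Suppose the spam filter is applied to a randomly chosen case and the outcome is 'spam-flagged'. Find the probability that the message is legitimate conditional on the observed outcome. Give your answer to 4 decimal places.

P(¬H | E) ≈ 0.2978

Write H for 'the message is spam'. Prior odds H:¬H = 0.22/0.78 = 0.28205. For the 'spam-flagged' outcome, the likelihood ratio is 0.786/0.094 = 8.3617.
Posterior odds = 0.28205 × 8.3617 = 2.3584, so P(H|E) = 2.3584/(1+2.3584) = 0.7022. Then P(¬H|E) = 1 − 0.7022 = 0.2978.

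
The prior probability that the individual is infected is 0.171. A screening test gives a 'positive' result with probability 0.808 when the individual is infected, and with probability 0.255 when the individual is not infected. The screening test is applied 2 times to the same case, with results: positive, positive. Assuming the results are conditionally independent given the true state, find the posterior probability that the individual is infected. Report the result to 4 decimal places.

Let H be the event that the individual is infected; start with P(H) = 0.171. P('positive'|H) = 0.808, P('positive'|¬H) = 0.255.
Update on result 1 ('positive'): P(H) ← 0.808·0.1710 / (0.808·0.1710 + 0.255·0.8290) = 0.13817/0.34956 = 0.3953.
Update on result 2 ('positive'): P(H) ← 0.808·0.3953 / (0.808·0.3953 + 0.255·0.6047) = 0.31937/0.47358 = 0.6744.

Posterior P(H) ≈ 0.6744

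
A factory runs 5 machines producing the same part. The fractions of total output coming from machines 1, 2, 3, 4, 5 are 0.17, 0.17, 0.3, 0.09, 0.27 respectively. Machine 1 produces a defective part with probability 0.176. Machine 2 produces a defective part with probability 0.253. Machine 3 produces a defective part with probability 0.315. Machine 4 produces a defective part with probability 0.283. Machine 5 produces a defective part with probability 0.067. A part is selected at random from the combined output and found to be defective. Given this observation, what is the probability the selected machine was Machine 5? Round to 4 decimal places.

Tabulate prior·likelihood by source: [1] prior 0.17, lik 0.176, product 0.02992; [2] prior 0.17, lik 0.253, product 0.04301; [3] prior 0.3, lik 0.315, product 0.09450; [4] prior 0.09, lik 0.283, product 0.02547; [5] prior 0.27, lik 0.067, product 0.01809.
Normalizing constant = 0.21099; the posterior for Machine 5 is its product over the sum, 0.01809/0.21099 = 0.0857.

Posterior probability ≈ 0.0857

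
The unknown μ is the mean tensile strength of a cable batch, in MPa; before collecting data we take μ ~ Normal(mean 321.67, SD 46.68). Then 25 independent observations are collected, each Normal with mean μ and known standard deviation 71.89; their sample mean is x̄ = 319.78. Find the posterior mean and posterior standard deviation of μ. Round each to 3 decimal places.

Prior precision 1/τ₀² = 1/46.68² = 0.00045892; data precision n/σ² = 25/71.89² = 0.00483730.
Posterior precision = 0.00045892 + 0.00483730 = 0.00529622, giving posterior SD = 1/√0.00529622 = 13.741.
Posterior mean = (0.00045892·321.67 + 0.00483730·319.78) / 0.00529622 = 319.944.

Posterior mean ≈ 319.944; posterior SD ≈ 13.741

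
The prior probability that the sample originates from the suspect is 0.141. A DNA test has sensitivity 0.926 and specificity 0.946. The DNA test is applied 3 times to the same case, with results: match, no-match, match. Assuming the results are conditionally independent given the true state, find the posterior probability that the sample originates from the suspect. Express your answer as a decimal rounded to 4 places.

Posterior P(H) ≈ 0.7906

With H the event that the sample originates from the suspect, the joint likelihood of the observed sequence is P(data|H) = 0.926·0.074·0.926 = 0.063453 and P(data|¬H) = 0.054·0.946·0.054 = 0.0027585.
Bayes: P(H|data) = 0.141·0.063453 / (0.141·0.063453 + 0.859·0.0027585) = 0.0089469/0.011316 = 0.7906.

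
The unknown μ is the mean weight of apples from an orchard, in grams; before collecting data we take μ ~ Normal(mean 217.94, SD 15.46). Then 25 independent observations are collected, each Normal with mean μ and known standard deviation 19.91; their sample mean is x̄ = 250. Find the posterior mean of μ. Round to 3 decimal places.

Posterior mean ≈ 248.005

With known σ, the Normal prior is conjugate. Weight on the data is w = (n/σ²)/(n/σ² + 1/τ₀²) = 0.0630663/(0.0630663+0.00418390) = 0.93779.
Posterior mean = w·x̄ + (1−w)·μ₀ = 0.93779·250 + 0.062214·217.94 = 248.005.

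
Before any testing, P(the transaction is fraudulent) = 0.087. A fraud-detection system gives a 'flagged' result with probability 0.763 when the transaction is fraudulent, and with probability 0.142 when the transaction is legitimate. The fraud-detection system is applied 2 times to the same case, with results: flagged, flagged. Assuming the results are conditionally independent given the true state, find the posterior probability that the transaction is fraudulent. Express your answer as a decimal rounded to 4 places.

Let H be the event that the transaction is fraudulent; start with P(H) = 0.087. P('flagged'|H) = 0.763, P('flagged'|¬H) = 0.142.
Update on result 1 ('flagged'): P(H) ← 0.763·0.0870 / (0.763·0.0870 + 0.142·0.9130) = 0.066381/0.19603 = 0.3386.
Update on result 2 ('flagged'): P(H) ← 0.763·0.3386 / (0.763·0.3386 + 0.142·0.6614) = 0.25838/0.35229 = 0.7334.

Posterior P(H) ≈ 0.7334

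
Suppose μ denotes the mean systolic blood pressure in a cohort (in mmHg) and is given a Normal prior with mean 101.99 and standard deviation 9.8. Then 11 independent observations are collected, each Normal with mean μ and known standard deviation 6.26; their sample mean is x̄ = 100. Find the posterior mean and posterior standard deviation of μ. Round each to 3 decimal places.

Posterior mean ≈ 100.071; posterior SD ≈ 1.853

With known σ, the Normal prior is conjugate. Weight on the data is w = (n/σ²)/(n/σ² + 1/τ₀²) = 0.280701/(0.280701+0.0104123) = 0.96423.
Posterior mean = w·x̄ + (1−w)·μ₀ = 0.96423·100 + 0.035767·101.99 = 100.071. Posterior variance = 1/(0.280701+0.0104123) = 3.43509, so SD = 1.853.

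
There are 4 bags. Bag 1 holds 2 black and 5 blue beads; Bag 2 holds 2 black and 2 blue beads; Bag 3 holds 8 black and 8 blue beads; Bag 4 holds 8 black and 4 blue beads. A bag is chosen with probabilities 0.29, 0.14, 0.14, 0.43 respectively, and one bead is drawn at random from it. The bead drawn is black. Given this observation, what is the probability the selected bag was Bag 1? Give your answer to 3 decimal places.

Posterior probability ≈ 0.163

P(black|Bag 1) = 0.2857; P(black|Bag 2) = 0.5; P(black|Bag 3) = 0.5; P(black|Bag 4) = 0.6667.
Prior × likelihood for each source: 0.29·0.2857=0.08286, 0.14·0.5=0.07000, 0.14·0.5=0.07000, 0.43·0.6667=0.2867. Summing gives P(black) = 0.50952.
P(Bag 1 | black) = 0.08286 / 0.50952 = 0.163.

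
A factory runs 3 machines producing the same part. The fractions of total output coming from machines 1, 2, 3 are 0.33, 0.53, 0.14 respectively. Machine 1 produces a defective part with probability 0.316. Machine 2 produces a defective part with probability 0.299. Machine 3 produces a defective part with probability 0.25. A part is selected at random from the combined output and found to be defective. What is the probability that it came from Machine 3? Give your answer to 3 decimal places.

Posterior probability ≈ 0.118

P(defective|M1) = 0.316; P(defective|M2) = 0.299; P(defective|M3) = 0.25.
Prior × likelihood for each source: 0.33·0.316=0.1043, 0.53·0.299=0.1585, 0.14·0.25=0.03500. Summing gives P(defective) = 0.29775.
P(Machine 3 | defective) = 0.03500 / 0.29775 = 0.118.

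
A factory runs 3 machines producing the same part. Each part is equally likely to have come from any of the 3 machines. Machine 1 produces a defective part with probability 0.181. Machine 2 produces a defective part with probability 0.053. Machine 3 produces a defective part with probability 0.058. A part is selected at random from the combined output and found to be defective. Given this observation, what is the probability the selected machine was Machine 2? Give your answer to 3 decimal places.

Posterior probability ≈ 0.182

P(defective|M1) = 0.181; P(defective|M2) = 0.053; P(defective|M3) = 0.058.
Prior × likelihood for each source: 0.333333·0.181=0.06033, 0.333333·0.053=0.01767, 0.333333·0.058=0.01933. Summing gives P(defective) = 0.097333.
P(Machine 2 | defective) = 0.01767 / 0.097333 = 0.182.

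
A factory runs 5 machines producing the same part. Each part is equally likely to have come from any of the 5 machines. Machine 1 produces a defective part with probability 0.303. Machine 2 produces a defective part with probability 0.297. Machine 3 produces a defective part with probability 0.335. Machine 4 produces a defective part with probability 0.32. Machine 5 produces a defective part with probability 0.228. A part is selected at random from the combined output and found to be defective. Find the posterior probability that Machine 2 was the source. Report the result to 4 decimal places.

Posterior probability ≈ 0.2003

Tabulate prior·likelihood by source: [1] prior 0.2, lik 0.303, product 0.06060; [2] prior 0.2, lik 0.297, product 0.05940; [3] prior 0.2, lik 0.335, product 0.06700; [4] prior 0.2, lik 0.32, product 0.06400; [5] prior 0.2, lik 0.228, product 0.04560.
Normalizing constant = 0.29660; the posterior for Machine 2 is its product over the sum, 0.05940/0.29660 = 0.2003.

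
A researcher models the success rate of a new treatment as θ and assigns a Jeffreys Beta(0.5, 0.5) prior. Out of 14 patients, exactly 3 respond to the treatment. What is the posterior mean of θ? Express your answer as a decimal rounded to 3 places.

Observing 3 successes and 11 failures updates Beta(0.5, 0.5) by adding the success and failure counts to the two shape parameters: α = 0.5+3 = 3.5, β = 0.5+11 = 11.5.
Posterior mean = α/(α+β) = 3.5/15 = 0.233.

Posterior mean ≈ 0.233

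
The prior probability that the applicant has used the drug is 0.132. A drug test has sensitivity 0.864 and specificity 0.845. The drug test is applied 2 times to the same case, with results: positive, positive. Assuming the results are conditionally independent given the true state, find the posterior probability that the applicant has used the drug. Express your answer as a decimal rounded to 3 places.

Posterior P(H) ≈ 0.825

Let H be the event that the applicant has used the drug; start with P(H) = 0.132. P('positive'|H) = 0.864, P('positive'|¬H) = 0.155.
Update on result 1 ('positive'): P(H) ← 0.864·0.1320 / (0.864·0.1320 + 0.155·0.8680) = 0.11405/0.24859 = 0.4588.
Update on result 2 ('positive'): P(H) ← 0.864·0.4588 / (0.864·0.4588 + 0.155·0.5412) = 0.39639/0.48028 = 0.8253.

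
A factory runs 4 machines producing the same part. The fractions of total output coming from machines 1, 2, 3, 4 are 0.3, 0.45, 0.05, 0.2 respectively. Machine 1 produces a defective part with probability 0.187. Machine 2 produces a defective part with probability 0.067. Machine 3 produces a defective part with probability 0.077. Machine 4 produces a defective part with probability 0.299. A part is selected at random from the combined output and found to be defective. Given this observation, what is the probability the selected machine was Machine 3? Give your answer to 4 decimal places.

Posterior probability ≈ 0.0257

P(defective|M1) = 0.187; P(defective|M2) = 0.067; P(defective|M3) = 0.077; P(defective|M4) = 0.299.
Prior × likelihood for each source: 0.3·0.187=0.05610, 0.45·0.067=0.03015, 0.05·0.077=0.003850, 0.2·0.299=0.05980. Summing gives P(defective) = 0.14990.
P(Machine 3 | defective) = 0.003850 / 0.14990 = 0.0257.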